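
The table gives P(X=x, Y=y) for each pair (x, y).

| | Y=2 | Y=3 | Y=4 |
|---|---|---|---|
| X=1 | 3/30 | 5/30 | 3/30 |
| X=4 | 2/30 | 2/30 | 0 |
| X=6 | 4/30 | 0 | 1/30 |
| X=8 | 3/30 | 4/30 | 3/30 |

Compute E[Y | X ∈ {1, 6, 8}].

75/26

P(X ∈ {1, 6, 8}) = 13/15.
Σ Y·P over the event = 2·(3/30) + 3·(5/30) + 4·(3/30) + 2·(4/30) + 4·(1/30) + 2·(3/30) + 3·(4/30) + 4·(3/30) = 5/2.
E[Y | X ∈ {1, 6, 8}] = (5/2) / (13/15) = 75/26.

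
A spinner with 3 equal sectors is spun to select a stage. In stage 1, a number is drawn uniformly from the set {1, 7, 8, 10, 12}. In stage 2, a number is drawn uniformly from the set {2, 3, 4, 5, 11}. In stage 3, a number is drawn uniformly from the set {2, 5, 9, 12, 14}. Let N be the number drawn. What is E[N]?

7

E[N | stage 1] = (1+7+8+10+12)/5 = 38/5.
E[N | stage 2] = (2+3+4+5+11)/5 = 5.
E[N | stage 3] = (2+5+9+12+14)/5 = 42/5.
E[N] = (1/3)·(38/5) + (1/3)·(5) + (1/3)·(42/5) = 7.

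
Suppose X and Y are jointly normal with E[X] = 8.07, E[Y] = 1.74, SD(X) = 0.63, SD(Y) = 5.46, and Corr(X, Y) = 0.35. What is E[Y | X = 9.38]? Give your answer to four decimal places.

5.7137

For a bivariate normal, E[Y | X=x] = μ_Y + ρ·(σ_Y/σ_X)·(x − μ_X).
E[Y | X=9.38] = 1.74 + (0.35)·(5.46/0.63)·(9.38 − (8.07)) = 1.74 + (3.03333)·(1.31) = 5.7137.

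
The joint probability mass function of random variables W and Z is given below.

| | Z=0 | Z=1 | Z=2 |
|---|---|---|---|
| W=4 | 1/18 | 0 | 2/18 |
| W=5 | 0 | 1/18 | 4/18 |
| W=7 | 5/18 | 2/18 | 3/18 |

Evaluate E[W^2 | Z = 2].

31

P(Z = 2) = 1/2.
Σ W^2·P over the event = 16·(2/18) + 25·(4/18) + 49·(3/18) = 31/2.
E[W^2 | Z = 2] = (31/2) / (1/2) = 31.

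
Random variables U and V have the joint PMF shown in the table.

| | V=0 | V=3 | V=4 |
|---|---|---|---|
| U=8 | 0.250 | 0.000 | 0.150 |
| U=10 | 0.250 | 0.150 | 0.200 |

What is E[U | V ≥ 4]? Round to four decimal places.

9.1429

P(V ≥ 4) = 0.350.
Σ U·P over the event = 8·(0.150) + 10·(0.200) = 3.200.
E[U | V ≥ 4] = (3.200) / (0.350) = 9.1429.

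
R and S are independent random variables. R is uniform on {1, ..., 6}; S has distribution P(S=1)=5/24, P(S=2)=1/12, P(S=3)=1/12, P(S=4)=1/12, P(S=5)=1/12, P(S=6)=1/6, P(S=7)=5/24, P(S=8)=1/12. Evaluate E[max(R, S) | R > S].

40/9

P(R > S) = 5/16.
Summing max(R,S)·P(x,y) over outcomes with R > S gives 25/18.
E[max(R, S) | R > S] = (25/18) / (5/16) = 40/9.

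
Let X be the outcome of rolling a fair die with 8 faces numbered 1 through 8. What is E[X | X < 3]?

Given X < 3, X is equally likely to be any of {1, 2}.
E[X | X < 3] = (1 + 2) / 2 = 3/2.

3/2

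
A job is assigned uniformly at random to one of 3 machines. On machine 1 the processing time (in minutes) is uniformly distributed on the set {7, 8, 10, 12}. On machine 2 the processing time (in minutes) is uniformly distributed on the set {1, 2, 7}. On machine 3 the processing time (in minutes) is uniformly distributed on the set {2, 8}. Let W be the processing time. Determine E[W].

211/36

E[W | machine 1] = (7+8+10+12)/4 = 37/4.
E[W | machine 2] = (1+2+7)/3 = 10/3.
E[W | machine 3] = (2+8)/2 = 5.
By the law of total expectation,
E[W] = (1/3)·(37/4) + (1/3)·(10/3) + (1/3)·(5) = 211/36.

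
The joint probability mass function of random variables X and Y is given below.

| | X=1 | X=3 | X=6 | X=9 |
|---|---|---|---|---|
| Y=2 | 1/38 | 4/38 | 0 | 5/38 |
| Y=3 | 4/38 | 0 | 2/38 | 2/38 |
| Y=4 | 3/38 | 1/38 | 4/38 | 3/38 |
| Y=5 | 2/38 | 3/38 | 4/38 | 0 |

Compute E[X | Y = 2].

29/5

P(Y = 2) = 5/19.
Summing X·P(X=x,Y=y) over the conditioning event gives 29/19.
E[X | Y = 2] = (29/19) / (5/19) = 29/5.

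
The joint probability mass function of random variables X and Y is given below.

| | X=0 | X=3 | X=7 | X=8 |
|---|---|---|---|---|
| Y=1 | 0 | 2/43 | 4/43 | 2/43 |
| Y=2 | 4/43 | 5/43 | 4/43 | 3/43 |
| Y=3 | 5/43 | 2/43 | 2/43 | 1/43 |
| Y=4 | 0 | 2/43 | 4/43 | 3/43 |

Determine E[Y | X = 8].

23/9

P(X = 8) = 9/43.
Σ Y·P over the event = 1·(2/43) + 2·(3/43) + 3·(1/43) + 4·(3/43) = 23/43.
E[Y | X = 8] = (23/43) / (9/43) = 23/9.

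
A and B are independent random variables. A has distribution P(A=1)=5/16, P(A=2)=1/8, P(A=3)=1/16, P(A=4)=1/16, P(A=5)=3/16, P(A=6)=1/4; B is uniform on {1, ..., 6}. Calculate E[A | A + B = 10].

P(A + B = 10) = 1/12.
Summing A·P(x,y) over outcomes with A + B = 10 gives 43/96.
E[A | A + B = 10] = (43/96) / (1/12) = 43/8.

43/8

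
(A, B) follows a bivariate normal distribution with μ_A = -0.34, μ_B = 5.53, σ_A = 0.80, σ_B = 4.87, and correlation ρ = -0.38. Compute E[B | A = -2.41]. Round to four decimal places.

For a bivariate normal, E[B | A=x] = μ_B + ρ·(σ_B/σ_A)·(x − μ_A).
E[B | A=-2.41] = 5.53 + (-0.38)·(4.87/0.80)·(-2.41 − (-0.34)) = 5.53 + (-2.31325)·(-2.07) = 10.3184.

10.3184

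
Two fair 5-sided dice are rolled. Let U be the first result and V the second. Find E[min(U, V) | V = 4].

14/5

Outcomes with V = 4: (1,4), (2,4), (3,4), (4,4), (5,4), each with probability 1/25.
E[min(U, V) | V = 4] = (1 + 2 + 3 + 4 + 4) / 5 = 14/5.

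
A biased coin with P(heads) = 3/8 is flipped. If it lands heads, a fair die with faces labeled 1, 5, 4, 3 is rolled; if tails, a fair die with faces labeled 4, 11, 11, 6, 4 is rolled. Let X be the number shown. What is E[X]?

183/32

E[X | heads] = (1+5+4+3)/4 = 13/4.
E[X | tails] = (4+11+11+6+4)/5 = 36/5.
By the law of total expectation,
E[X] = (3/8)·(13/4) + (5/8)·(36/5) = 183/32.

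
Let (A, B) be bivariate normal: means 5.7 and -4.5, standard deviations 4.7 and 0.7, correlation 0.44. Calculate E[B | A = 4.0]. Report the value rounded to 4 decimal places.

The regression of B on A has slope ρ·σ_B/σ_A and passes through (μ_A, μ_B).
E[B | A=4.0] = -4.5 + (0.44)·(0.7/4.7)·(4.0 − (5.7)) = -4.5 + (0.065532)·(-1.7) = -4.6114.

-4.6114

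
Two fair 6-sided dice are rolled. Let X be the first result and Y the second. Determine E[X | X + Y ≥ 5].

58/15

P(X + Y ≥ 5) = 5/6.
Summing X·P(x,y) over outcomes with X + Y ≥ 5 gives 29/9.
E[X | X + Y ≥ 5] = (29/9) / (5/6) = 58/15.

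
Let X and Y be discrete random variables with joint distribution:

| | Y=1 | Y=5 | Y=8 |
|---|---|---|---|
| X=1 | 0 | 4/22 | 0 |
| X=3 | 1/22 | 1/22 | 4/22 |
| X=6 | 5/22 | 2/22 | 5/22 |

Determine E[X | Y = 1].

11/2

P(Y = 1) = 3/11.
Σ X·P over the event = 3·(1/22) + 6·(5/22) = 3/2.
E[X | Y = 1] = (3/2) / (3/11) = 11/2.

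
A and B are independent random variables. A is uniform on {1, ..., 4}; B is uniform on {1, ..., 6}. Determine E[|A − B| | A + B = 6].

P(A + B = 6) = 1/6.
Summing |A−B|·P(x,y) over outcomes with A + B = 6 gives 1/3.
E[|A − B| | A + B = 6] = (1/3) / (1/6) = 2.

2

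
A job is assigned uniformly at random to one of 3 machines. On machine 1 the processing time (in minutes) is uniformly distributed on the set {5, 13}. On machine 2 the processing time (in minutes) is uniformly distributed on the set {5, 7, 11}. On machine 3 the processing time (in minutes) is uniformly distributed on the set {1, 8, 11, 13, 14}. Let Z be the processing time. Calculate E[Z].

E[Z | machine 1] = (5+13)/2 = 9.
E[Z | machine 2] = (5+7+11)/3 = 23/3.
E[Z | machine 3] = (1+8+11+13+14)/5 = 47/5.
By the law of total expectation,
E[Z] = (1/3)·(9) + (1/3)·(23/3) + (1/3)·(47/5) = 391/45.

391/45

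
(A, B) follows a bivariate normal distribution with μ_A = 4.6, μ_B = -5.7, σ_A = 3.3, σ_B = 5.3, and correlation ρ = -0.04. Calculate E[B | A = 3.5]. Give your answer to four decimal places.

The regression of B on A has slope ρ·σ_B/σ_A and passes through (μ_A, μ_B).
E[B | A=3.5] = -5.7 + (-0.04)·(5.3/3.3)·(3.5 − (4.6)) = -5.7 + (-0.064242)·(-1.1) = -5.6293.

-5.6293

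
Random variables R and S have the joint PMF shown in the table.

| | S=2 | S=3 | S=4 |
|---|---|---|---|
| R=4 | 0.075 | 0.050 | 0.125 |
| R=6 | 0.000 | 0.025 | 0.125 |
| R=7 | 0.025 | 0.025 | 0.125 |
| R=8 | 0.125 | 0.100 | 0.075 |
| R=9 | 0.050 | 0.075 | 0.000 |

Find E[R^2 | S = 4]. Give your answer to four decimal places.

38.7222

P(S = 4) = 0.450.
Σ R^2·P over the event = 16·(0.125) + 36·(0.125) + 49·(0.125) + 64·(0.075) = 17.425.
E[R^2 | S = 4] = (17.425) / (0.450) = 38.7222.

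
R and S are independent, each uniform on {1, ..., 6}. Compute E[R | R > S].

P(R > S) = 5/12.
Summing R·P(x,y) over outcomes with R > S gives 35/18.
E[R | R > S] = (35/18) / (5/12) = 14/3.

14/3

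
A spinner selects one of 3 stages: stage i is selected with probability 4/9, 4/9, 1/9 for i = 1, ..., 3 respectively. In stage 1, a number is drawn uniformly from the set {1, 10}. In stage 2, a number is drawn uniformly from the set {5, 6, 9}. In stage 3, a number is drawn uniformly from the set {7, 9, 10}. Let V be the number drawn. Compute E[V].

172/27

E[V | stage 1] = (1+10)/2 = 11/2.
E[V | stage 2] = (5+6+9)/3 = 20/3.
E[V | stage 3] = (7+9+10)/3 = 26/3.
E[V] = (4/9)·(11/2) + (4/9)·(20/3) + (1/9)·(26/3) = 172/27.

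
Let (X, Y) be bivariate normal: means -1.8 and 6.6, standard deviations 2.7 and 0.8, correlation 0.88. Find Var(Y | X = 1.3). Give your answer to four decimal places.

For a bivariate normal, Var(Y | X=x) = σ_Y²(1 − ρ²).
Var(Y | X=1.3) = (0.8)²·(1 − (0.88)²) = 0.64·0.2256 = 0.1444.

0.1444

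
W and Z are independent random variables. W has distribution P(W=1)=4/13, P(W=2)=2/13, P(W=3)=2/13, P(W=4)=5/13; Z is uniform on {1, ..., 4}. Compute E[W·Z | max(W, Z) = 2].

P(max(W, Z) = 2) = 2/13.
Summing WZ·P(x,y) over outcomes with max(W, Z) = 2 gives 5/13.
E[W·Z | max(W, Z) = 2] = (5/13) / (2/13) = 5/2.

5/2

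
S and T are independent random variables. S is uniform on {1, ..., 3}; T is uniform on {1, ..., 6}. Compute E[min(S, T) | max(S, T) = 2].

4/3

Outcomes with max(S, T) = 2: (1,2), (2,1), (2,2), each with probability 1/18.
E[min(S, T) | max(S, T) = 2] = (1 + 1 + 2) / 3 = 4/3.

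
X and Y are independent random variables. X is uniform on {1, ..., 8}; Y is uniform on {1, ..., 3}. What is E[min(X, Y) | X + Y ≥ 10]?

8/3

P(X + Y ≥ 10) = 1/8.
Summing min(X,Y)·P(x,y) over outcomes with X + Y ≥ 10 gives 1/3.
E[min(X, Y) | X + Y ≥ 10] = (1/3) / (1/8) = 8/3.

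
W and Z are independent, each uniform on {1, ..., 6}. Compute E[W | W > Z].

14/3

P(W > Z) = 5/12.
Summing W·P(x,y) over outcomes with W > Z gives 35/18.
E[W | W > Z] = (35/18) / (5/12) = 14/3.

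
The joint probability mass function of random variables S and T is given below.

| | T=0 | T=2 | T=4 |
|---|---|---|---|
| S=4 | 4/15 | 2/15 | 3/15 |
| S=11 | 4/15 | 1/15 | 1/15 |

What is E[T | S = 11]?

1

P(S = 11) = 2/5.
Σ T·P over the event = 0·(4/15) + 2·(1/15) + 4·(1/15) = 2/5.
E[T | S = 11] = (2/5) / (2/5) = 1.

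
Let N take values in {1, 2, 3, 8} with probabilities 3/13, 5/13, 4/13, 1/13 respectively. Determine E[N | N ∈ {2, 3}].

P(N ∈ {2, 3}) = 9/13.
Σ over the event: 2·5/13 + 3·4/13 = 22/13.
E[N | N ∈ {2, 3}] = (22/13) / (9/13) = 22/9.

22/9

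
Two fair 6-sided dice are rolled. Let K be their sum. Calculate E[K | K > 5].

106/13

P(K > 5) = 13/18.
Σ over the event: 6·5/36 + 7·1/6 + 8·5/36 + 9·1/9 + 10·1/12 + 11·1/18 + 12·1/36 = 53/9.
E[K | K > 5] = (53/9) / (13/18) = 106/13.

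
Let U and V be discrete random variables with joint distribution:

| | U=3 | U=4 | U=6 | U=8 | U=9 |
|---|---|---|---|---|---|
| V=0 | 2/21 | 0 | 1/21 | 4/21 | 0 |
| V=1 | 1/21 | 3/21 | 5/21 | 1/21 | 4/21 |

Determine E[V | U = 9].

P(U = 9) = 4/21.
Summing V·P(U=x,V=y) over the conditioning event gives 4/21.
E[V | U = 9] = (4/21) / (4/21) = 1.

1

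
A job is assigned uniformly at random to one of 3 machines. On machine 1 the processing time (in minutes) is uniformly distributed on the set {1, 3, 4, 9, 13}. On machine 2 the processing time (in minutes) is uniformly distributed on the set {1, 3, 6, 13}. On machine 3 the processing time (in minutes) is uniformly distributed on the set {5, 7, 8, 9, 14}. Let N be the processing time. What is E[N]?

E[N | machine 1] = (1+3+4+9+13)/5 = 6.
E[N | machine 2] = (1+3+6+13)/4 = 23/4.
E[N | machine 3] = (5+7+8+9+14)/5 = 43/5.
By the law of total expectation,
E[N] = (1/3)·(6) + (1/3)·(23/4) + (1/3)·(43/5) = 407/60.

407/60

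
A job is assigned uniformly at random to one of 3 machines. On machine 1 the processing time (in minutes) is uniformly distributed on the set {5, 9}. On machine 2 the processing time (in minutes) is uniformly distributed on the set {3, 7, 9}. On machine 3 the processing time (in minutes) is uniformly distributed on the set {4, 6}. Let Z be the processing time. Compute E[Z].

55/9

E[Z | machine 1] = (5+9)/2 = 7.
E[Z | machine 2] = (3+7+9)/3 = 19/3.
E[Z | machine 3] = (4+6)/2 = 5.
By the law of total expectation,
E[Z] = (1/3)·(7) + (1/3)·(19/3) + (1/3)·(5) = 55/9.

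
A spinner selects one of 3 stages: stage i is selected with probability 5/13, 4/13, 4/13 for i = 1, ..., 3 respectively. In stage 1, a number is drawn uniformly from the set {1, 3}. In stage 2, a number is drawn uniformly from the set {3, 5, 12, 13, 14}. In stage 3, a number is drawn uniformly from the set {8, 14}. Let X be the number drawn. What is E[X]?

458/65

E[X | stage 1] = (1+3)/2 = 2.
E[X | stage 2] = (3+5+12+13+14)/5 = 47/5.
E[X | stage 3] = (8+14)/2 = 11.
By the law of total expectation,
E[X] = (5/13)·(2) + (4/13)·(47/5) + (4/13)·(11) = 458/65.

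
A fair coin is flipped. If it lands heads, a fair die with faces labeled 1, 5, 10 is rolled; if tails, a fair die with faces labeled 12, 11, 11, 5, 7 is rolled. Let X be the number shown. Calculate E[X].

E[X | heads] = (1+5+10)/3 = 16/3.
E[X | tails] = (12+11+11+5+7)/5 = 46/5.
By the law of total expectation,
E[X] = (1/2)·(16/3) + (1/2)·(46/5) = 109/15.

109/15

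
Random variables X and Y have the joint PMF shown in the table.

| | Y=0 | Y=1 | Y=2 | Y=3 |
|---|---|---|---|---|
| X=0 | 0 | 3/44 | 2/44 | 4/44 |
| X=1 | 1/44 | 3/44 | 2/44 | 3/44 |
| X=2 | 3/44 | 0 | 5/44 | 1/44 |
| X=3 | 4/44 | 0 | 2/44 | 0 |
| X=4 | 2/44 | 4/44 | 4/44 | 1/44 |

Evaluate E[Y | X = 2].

13/9

P(X = 2) = 9/44.
Σ Y·P over the event = 0·(3/44) + 2·(5/44) + 3·(1/44) = 13/44.
E[Y | X = 2] = (13/44) / (9/44) = 13/9.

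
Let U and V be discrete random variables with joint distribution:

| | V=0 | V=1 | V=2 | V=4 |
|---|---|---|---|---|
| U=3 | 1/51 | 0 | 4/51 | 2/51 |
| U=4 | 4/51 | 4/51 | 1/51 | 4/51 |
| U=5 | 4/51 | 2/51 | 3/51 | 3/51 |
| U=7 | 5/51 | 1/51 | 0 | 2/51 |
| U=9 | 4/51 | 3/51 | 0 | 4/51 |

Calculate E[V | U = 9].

P(U = 9) = 11/51.
Σ V·P over the event = 0·(4/51) + 1·(3/51) + 4·(4/51) = 19/51.
E[V | U = 9] = (19/51) / (11/51) = 19/11.

19/11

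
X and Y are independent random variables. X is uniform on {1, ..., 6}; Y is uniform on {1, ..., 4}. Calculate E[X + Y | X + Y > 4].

P(X + Y > 4) = 3/4.
Summing (X+Y)·P(x,y) over outcomes with X + Y > 4 gives 31/6.
E[X + Y | X + Y > 4] = (31/6) / (3/4) = 62/9.

62/9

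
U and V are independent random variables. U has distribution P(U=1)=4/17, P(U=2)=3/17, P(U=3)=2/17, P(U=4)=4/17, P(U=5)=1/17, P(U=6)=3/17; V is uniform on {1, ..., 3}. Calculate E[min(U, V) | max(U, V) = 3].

P(max(U, V) = 3) = 13/51.
Summing min(U,V)·P(x,y) over outcomes with max(U, V) = 3 gives 22/51.
E[min(U, V) | max(U, V) = 3] = (22/51) / (13/51) = 22/13.

22/13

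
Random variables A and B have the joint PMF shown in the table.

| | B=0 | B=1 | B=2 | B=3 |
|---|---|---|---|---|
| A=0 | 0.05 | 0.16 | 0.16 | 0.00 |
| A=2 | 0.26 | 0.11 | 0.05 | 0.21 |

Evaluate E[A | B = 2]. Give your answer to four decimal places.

0.4762

P(B = 2) = 0.21.
Σ A·P over the event = 0·(0.16) + 2·(0.05) = 0.10.
E[A | B = 2] = (0.10) / (0.21) = 0.4762.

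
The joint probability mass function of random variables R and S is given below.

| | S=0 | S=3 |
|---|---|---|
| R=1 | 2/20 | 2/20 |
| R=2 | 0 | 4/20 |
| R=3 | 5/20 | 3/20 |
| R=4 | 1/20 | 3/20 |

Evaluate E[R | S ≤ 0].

21/8

P(S ≤ 0) = 2/5.
Σ R·P over the event = 1·(2/20) + 3·(5/20) + 4·(1/20) = 21/20.
E[R | S ≤ 0] = (21/20) / (2/5) = 21/8.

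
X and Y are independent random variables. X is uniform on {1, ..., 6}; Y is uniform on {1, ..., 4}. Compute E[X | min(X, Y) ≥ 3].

9/2

P(min(X, Y) ≥ 3) = 1/3.
Summing X·P(x,y) over outcomes with min(X, Y) ≥ 3 gives 3/2.
E[X | min(X, Y) ≥ 3] = (3/2) / (1/3) = 9/2.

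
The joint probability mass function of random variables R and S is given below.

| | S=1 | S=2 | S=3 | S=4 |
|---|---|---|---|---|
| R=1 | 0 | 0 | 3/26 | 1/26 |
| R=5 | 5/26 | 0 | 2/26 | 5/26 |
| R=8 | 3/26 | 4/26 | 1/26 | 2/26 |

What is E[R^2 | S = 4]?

P(S = 4) = 4/13.
Σ R^2·P over the event = 1·(1/26) + 25·(5/26) + 64·(2/26) = 127/13.
E[R^2 | S = 4] = (127/13) / (4/13) = 127/4.

127/4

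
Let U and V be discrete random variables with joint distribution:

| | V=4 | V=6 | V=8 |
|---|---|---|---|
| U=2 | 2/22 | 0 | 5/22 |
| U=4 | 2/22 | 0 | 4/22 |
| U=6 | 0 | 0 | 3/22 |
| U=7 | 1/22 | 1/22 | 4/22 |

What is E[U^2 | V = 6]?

P(V = 6) = 1/22.
Summing U^2·P(U=x,V=y) over the conditioning event gives 49/22.
E[U^2 | V = 6] = (49/22) / (1/22) = 49.

49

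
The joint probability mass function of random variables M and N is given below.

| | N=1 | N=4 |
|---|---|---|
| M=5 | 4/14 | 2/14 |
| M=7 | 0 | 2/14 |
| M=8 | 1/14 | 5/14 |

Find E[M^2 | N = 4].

P(N = 4) = 9/14.
Σ M^2·P over the event = 25·(2/14) + 49·(2/14) + 64·(5/14) = 234/7.
E[M^2 | N = 4] = (234/7) / (9/14) = 52.

52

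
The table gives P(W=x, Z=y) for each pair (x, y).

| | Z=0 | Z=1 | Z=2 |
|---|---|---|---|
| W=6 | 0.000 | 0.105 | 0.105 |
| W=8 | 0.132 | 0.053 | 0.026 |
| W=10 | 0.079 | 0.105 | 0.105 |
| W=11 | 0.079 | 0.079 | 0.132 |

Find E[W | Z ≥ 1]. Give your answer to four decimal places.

P(Z ≥ 1) = 0.710.
Σ W·P over the event = 6·(0.105) + 6·(0.105) + 8·(0.053) + 8·(0.026) + 10·(0.105) + 10·(0.105) + 11·(0.079) + 11·(0.132) = 6.313.
E[W | Z ≥ 1] = (6.313) / (0.710) = 8.8915.

8.8915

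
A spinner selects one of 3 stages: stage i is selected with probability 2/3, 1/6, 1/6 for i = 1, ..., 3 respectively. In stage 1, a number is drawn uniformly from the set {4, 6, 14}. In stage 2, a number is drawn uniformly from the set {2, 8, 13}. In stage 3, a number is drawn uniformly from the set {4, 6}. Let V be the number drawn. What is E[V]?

E[V | stage 1] = (4+6+14)/3 = 8.
E[V | stage 2] = (2+8+13)/3 = 23/3.
E[V | stage 3] = (4+6)/2 = 5.
By the law of total expectation,
E[V] = (2/3)·(8) + (1/6)·(23/3) + (1/6)·(5) = 67/9.

67/9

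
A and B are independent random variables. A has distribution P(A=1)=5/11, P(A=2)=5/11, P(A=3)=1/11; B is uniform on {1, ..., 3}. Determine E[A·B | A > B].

P(A > B) = 7/33.
Summing AB·P(x,y) over outcomes with A > B gives 19/33.
E[A·B | A > B] = (19/33) / (7/33) = 19/7.

19/7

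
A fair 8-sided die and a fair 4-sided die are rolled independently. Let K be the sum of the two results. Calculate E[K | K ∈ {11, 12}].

34/3

P(K ∈ {11, 12}) = 3/32.
Σ over the event: 11·1/16 + 12·1/32 = 17/16.
E[K | K ∈ {11, 12}] = (17/16) / (3/32) = 34/3.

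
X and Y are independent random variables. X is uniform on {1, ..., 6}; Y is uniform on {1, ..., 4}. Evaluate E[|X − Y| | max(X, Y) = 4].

Outcomes with max(X, Y) = 4: (1,4), (2,4), (3,4), (4,1), (4,2), (4,3), (4,4), each with probability 1/24.
E[|X − Y| | max(X, Y) = 4] = (3 + 2 + 1 + 3 + 2 + 1 + 0) / 7 = 12/7.

12/7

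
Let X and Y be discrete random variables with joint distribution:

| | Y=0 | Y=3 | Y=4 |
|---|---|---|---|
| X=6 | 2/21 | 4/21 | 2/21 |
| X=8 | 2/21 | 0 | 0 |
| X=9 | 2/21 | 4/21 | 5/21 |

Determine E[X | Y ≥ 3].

P(Y ≥ 3) = 5/7.
Σ X·P over the event = 6·(4/21) + 6·(2/21) + 9·(4/21) + 9·(5/21) = 39/7.
E[X | Y ≥ 3] = (39/7) / (5/7) = 39/5.

39/5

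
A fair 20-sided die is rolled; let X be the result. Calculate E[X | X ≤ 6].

Given X ≤ 6, X is equally likely to be any of {1, 2, 3, 4, 5, 6}.
E[X | X ≤ 6] = (1 + 2 + 3 + 4 + 5 + 6) / 6 = 7/2.

7/2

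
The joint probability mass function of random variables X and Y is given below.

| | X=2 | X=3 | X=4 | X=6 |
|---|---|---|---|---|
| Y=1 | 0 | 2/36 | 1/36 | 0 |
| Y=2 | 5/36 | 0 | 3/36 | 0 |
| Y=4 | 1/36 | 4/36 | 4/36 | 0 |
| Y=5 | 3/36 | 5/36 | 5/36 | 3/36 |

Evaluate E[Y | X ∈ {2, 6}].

11/3

P(X ∈ {2, 6}) = 1/3.
Σ Y·P over the event = 2·(5/36) + 4·(1/36) + 5·(3/36) + 5·(3/36) = 11/9.
E[Y | X ∈ {2, 6}] = (11/9) / (1/3) = 11/3.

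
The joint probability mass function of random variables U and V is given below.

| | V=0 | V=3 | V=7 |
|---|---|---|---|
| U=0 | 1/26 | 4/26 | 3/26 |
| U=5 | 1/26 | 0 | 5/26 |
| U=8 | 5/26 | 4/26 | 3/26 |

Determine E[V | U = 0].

33/8

P(U = 0) = 4/13.
Σ V·P over the event = 0·(1/26) + 3·(4/26) + 7·(3/26) = 33/26.
E[V | U = 0] = (33/26) / (4/13) = 33/8.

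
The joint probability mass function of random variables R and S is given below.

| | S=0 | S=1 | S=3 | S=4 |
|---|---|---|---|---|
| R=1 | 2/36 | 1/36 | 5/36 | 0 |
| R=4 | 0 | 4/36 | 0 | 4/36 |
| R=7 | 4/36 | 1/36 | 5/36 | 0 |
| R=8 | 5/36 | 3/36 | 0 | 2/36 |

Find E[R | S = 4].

16/3

P(S = 4) = 1/6.
Σ R·P over the event = 4·(4/36) + 8·(2/36) = 8/9.
E[R | S = 4] = (8/9) / (1/6) = 16/3.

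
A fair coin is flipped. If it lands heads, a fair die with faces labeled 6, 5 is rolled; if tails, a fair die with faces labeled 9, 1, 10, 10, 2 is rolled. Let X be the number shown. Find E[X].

E[X | heads] = (6+5)/2 = 11/2.
E[X | tails] = (9+1+10+10+2)/5 = 32/5.
By the law of total expectation,
E[X] = (1/2)·(11/2) + (1/2)·(32/5) = 119/20.

119/20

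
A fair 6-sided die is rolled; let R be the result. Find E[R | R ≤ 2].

Given R ≤ 2, R is equally likely to be any of {1, 2}.
E[R | R ≤ 2] = (1 + 2) / 2 = 3/2.

3/2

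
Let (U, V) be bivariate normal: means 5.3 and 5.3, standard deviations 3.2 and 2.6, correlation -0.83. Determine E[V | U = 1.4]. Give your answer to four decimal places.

7.9301

The regression of V on U has slope ρ·σ_V/σ_U and passes through (μ_U, μ_V).
E[V | U=1.4] = 5.3 + (-0.83)·(2.6/3.2)·(1.4 − (5.3)) = 5.3 + (-0.674375)·(-3.9) = 7.9301.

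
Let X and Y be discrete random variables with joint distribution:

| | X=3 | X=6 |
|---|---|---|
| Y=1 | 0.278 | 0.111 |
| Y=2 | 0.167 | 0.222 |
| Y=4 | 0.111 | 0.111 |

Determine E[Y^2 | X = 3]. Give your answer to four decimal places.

4.8957

P(X = 3) = 0.556.
Σ Y^2·P over the event = 1·(0.278) + 4·(0.167) + 16·(0.111) = 2.722.
E[Y^2 | X = 3] = (2.722) / (0.556) = 4.8957.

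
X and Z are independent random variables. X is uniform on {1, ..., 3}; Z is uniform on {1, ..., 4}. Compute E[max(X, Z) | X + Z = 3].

Outcomes with X + Z = 3: (1,2), (2,1), each with probability 1/12.
E[max(X, Z) | X + Z = 3] = (2 + 2) / 2 = 2.

2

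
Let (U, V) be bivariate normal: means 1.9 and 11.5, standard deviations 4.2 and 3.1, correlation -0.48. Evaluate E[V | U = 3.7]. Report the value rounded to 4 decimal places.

E[V | U=x] = μ_V + ρ(σ_V/σ_U)(x − μ_U) for jointly normal variables.
E[V | U=3.7] = 11.5 + (-0.48)·(3.1/4.2)·(3.7 − (1.9)) = 11.5 + (-0.35429)·(1.8) = 10.8623.

10.8623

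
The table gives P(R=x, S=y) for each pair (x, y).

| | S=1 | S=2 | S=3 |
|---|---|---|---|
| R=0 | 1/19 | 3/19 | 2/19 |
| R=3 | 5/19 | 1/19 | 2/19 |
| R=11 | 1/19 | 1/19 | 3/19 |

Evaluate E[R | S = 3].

39/7

P(S = 3) = 7/19.
Σ R·P over the event = 0·(2/19) + 3·(2/19) + 11·(3/19) = 39/19.
E[R | S = 3] = (39/19) / (7/19) = 39/7.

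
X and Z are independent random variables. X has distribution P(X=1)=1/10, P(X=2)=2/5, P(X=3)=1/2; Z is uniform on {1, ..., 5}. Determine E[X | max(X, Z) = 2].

P(max(X, Z) = 2) = 9/50.
Summing X·P(x,y) over outcomes with max(X, Z) = 2 gives 17/50.
E[X | max(X, Z) = 2] = (17/50) / (9/50) = 17/9.

17/9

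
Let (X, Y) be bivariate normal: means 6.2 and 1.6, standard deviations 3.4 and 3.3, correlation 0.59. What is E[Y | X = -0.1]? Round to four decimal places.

For a bivariate normal, E[Y | X=x] = μ_Y + ρ·(σ_Y/σ_X)·(x − μ_X).
E[Y | X=-0.1] = 1.6 + (0.59)·(3.3/3.4)·(-0.1 − (6.2)) = 1.6 + (0.57265)·(-6.3) = -2.0077.

-2.0077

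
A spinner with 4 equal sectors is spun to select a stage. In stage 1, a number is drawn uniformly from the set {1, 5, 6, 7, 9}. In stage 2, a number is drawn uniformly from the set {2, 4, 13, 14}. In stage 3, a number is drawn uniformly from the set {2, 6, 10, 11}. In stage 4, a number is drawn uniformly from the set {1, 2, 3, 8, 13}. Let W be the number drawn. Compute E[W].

E[W | stage 1] = (1+5+6+7+9)/5 = 28/5.
E[W | stage 2] = (2+4+13+14)/4 = 33/4.
E[W | stage 3] = (2+6+10+11)/4 = 29/4.
E[W | stage 4] = (1+2+3+8+13)/5 = 27/5.
E[W] = (1/4)·(28/5) + (1/4)·(33/4) + (1/4)·(29/4) + (1/4)·(27/5) = 53/8.

53/8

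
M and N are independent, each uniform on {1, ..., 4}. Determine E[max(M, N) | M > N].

10/3

Outcomes with M > N: (2,1), (3,1), (3,2), (4,1), (4,2), (4,3), each with probability 1/16.
E[max(M, N) | M > N] = (2 + 3 + 3 + 4 + 4 + 4) / 6 = 10/3.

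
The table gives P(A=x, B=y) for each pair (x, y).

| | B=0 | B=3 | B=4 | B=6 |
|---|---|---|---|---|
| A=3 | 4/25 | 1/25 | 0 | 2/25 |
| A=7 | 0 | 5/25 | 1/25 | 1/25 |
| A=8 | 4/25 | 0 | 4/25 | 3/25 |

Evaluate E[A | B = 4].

39/5

P(B = 4) = 1/5.
Σ A·P over the event = 7·(1/25) + 8·(4/25) = 39/25.
E[A | B = 4] = (39/25) / (1/5) = 39/5.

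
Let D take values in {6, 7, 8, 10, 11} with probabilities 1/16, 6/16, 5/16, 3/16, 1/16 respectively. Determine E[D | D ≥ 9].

P(D ≥ 9) = 1/4.
Σ over the event: 10·3/16 + 11·1/16 = 41/16.
E[D | D ≥ 9] = (41/16) / (1/4) = 41/4.

41/4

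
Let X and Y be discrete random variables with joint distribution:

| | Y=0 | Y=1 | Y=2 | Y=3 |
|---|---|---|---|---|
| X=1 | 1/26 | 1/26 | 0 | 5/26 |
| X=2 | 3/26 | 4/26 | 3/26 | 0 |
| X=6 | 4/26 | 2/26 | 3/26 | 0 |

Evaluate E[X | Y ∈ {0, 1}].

P(Y ∈ {0, 1}) = 15/26.
Σ X·P over the event = 1·(1/26) + 1·(1/26) + 2·(3/26) + 2·(4/26) + 6·(4/26) + 6·(2/26) = 2.
E[X | Y ∈ {0, 1}] = (2) / (15/26) = 52/15.

52/15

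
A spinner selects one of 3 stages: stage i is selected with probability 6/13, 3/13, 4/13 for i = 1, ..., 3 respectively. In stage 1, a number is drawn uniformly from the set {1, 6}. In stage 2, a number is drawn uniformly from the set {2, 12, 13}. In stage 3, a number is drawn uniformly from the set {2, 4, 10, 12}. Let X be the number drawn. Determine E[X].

76/13

E[X | stage 1] = (1+6)/2 = 7/2.
E[X | stage 2] = (2+12+13)/3 = 9.
E[X | stage 3] = (2+4+10+12)/4 = 7.
E[X] = (6/13)·(7/2) + (3/13)·(9) + (4/13)·(7) = 76/13.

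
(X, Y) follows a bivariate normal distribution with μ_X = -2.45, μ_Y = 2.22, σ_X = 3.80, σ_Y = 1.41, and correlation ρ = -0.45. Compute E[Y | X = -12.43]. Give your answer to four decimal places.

3.8864

E[Y | X=x] = μ_Y + ρ(σ_Y/σ_X)(x − μ_X) for jointly normal variables.
E[Y | X=-12.43] = 2.22 + (-0.45)·(1.41/3.80)·(-12.43 − (-2.45)) = 2.22 + (-0.16697)·(-9.98) = 3.8864.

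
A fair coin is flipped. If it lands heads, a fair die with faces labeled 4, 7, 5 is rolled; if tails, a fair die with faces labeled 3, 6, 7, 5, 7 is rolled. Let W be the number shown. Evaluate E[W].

82/15

E[W | heads] = (4+7+5)/3 = 16/3.
E[W | tails] = (3+6+7+5+7)/5 = 28/5.
By the law of total expectation,
E[W] = (1/2)·(16/3) + (1/2)·(28/5) = 82/15.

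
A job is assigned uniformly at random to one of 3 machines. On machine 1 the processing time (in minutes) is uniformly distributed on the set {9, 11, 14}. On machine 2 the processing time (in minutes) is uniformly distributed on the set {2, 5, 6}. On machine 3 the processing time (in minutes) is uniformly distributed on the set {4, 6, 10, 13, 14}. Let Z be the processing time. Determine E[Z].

E[Z | machine 1] = (9+11+14)/3 = 34/3.
E[Z | machine 2] = (2+5+6)/3 = 13/3.
E[Z | machine 3] = (4+6+10+13+14)/5 = 47/5.
E[Z] = (1/3)·(34/3) + (1/3)·(13/3) + (1/3)·(47/5) = 376/45.

376/45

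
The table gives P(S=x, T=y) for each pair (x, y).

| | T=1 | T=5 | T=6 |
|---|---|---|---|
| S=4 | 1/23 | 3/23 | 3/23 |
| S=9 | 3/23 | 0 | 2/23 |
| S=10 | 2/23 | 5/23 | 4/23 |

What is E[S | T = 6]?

P(T = 6) = 9/23.
Σ S·P over the event = 4·(3/23) + 9·(2/23) + 10·(4/23) = 70/23.
E[S | T = 6] = (70/23) / (9/23) = 70/9.

70/9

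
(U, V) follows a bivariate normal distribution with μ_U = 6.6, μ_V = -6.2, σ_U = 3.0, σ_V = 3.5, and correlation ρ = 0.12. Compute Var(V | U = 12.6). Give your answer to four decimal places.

The conditional variance in a bivariate normal is σ_V²(1 − ρ²), independent of x.
Var(V | U=12.6) = (3.5)²·(1 − (0.12)²) = 12.25·0.9856 = 12.0736.

12.0736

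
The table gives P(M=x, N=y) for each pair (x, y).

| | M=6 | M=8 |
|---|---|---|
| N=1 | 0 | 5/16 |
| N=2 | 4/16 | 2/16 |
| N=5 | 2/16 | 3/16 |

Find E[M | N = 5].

36/5

P(N = 5) = 5/16.
Σ M·P over the event = 6·(2/16) + 8·(3/16) = 9/4.
E[M | N = 5] = (9/4) / (5/16) = 36/5.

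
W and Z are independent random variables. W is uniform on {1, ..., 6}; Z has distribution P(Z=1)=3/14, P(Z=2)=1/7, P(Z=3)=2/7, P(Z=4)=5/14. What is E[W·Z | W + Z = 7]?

P(W + Z = 7) = 1/6.
Summing WZ·P(x,y) over outcomes with W + Z = 7 gives 73/42.
E[W·Z | W + Z = 7] = (73/42) / (1/6) = 73/7.

73/7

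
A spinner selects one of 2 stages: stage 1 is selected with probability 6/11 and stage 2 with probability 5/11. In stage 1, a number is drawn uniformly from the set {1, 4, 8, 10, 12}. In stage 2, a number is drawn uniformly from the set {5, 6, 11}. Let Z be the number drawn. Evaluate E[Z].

236/33

E[Z | stage 1] = (1+4+8+10+12)/5 = 7.
E[Z | stage 2] = (5+6+11)/3 = 22/3.
By the law of total expectation,
E[Z] = (6/11)·(7) + (5/11)·(22/3) = 236/33.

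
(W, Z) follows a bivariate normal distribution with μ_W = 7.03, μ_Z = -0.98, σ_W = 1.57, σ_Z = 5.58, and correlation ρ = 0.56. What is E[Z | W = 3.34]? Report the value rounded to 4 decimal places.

E[Z | W=x] = μ_Z + ρ(σ_Z/σ_W)(x − μ_W) for jointly normal variables.
E[Z | W=3.34] = -0.98 + (0.56)·(5.58/1.57)·(3.34 − (7.03)) = -0.98 + (1.99032)·(-3.69) = -8.3243.

-8.3243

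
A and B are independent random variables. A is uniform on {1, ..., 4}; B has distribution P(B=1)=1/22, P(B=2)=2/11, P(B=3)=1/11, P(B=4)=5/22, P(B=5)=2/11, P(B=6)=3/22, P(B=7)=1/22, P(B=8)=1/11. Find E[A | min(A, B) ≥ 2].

3

P(min(A, B) ≥ 2) = 63/88.
Summing A·P(x,y) over outcomes with min(A, B) ≥ 2 gives 189/88.
E[A | min(A, B) ≥ 2] = (189/88) / (63/88) = 3.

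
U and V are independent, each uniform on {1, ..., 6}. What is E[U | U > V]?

P(U > V) = 5/12.
Summing U·P(x,y) over outcomes with U > V gives 35/18.
E[U | U > V] = (35/18) / (5/12) = 14/3.

14/3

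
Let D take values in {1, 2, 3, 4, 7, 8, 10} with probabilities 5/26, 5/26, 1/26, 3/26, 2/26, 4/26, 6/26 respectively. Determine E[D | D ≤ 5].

P(D ≤ 5) = 7/13.
Σ over the event: 1·5/26 + 2·5/26 + 3·1/26 + 4·3/26 = 15/13.
E[D | D ≤ 5] = (15/13) / (7/13) = 15/7.

15/7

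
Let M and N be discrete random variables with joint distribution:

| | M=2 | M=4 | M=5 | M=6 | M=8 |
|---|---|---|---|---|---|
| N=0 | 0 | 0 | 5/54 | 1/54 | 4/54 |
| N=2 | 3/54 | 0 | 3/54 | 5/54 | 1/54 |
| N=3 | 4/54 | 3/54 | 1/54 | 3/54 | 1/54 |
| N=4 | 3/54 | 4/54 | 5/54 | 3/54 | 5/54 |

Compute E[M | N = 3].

17/4

P(N = 3) = 2/9.
Summing M·P(M=x,N=y) over the conditioning event gives 17/18.
E[M | N = 3] = (17/18) / (2/9) = 17/4.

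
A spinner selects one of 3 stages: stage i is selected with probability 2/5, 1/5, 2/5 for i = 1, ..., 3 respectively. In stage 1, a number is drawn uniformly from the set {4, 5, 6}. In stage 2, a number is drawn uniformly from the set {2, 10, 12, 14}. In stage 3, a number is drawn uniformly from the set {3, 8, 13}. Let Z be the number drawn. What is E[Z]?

E[Z | stage 1] = (4+5+6)/3 = 5.
E[Z | stage 2] = (2+10+12+14)/4 = 19/2.
E[Z | stage 3] = (3+8+13)/3 = 8.
By the law of total expectation,
E[Z] = (2/5)·(5) + (1/5)·(19/2) + (2/5)·(8) = 71/10.

71/10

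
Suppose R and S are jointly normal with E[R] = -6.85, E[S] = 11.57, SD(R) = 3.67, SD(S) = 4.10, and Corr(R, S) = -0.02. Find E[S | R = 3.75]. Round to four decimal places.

11.3332

E[S | R=x] = μ_S + ρ(σ_S/σ_R)(x − μ_R) for jointly normal variables.
E[S | R=3.75] = 11.57 + (-0.02)·(4.10/3.67)·(3.75 − (-6.85)) = 11.57 + (-0.022343)·(10.6) = 11.3332.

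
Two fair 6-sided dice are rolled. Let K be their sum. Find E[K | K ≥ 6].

106/13

P(K ≥ 6) = 13/18.
Σ over the event: 6·5/36 + 7·1/6 + 8·5/36 + 9·1/9 + 10·1/12 + 11·1/18 + 12·1/36 = 53/9.
E[K | K ≥ 6] = (53/9) / (13/18) = 106/13.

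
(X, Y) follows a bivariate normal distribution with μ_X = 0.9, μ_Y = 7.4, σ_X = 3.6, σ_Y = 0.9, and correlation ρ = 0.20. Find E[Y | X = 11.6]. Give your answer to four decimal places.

7.9350

The regression of Y on X has slope ρ·σ_Y/σ_X and passes through (μ_X, μ_Y).
E[Y | X=11.6] = 7.4 + (0.20)·(0.9/3.6)·(11.6 − (0.9)) = 7.4 + (0.05)·(10.7) = 7.9350.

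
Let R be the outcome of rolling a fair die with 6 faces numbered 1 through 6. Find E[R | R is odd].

Given R is odd, R is equally likely to be any of {1, 3, 5}.
E[R | R is odd] = (1 + 3 + 5) / 3 = 3.

3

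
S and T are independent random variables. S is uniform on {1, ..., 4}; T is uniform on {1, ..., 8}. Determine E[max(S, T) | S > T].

P(S > T) = 3/16.
Summing max(S,T)·P(x,y) over outcomes with S > T gives 5/8.
E[max(S, T) | S > T] = (5/8) / (3/16) = 10/3.

10/3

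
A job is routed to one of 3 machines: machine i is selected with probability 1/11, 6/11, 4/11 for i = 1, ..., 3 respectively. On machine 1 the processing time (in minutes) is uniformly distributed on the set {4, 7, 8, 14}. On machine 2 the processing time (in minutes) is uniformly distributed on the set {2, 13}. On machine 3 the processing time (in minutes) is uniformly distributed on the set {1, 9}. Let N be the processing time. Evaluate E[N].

293/44

E[N | machine 1] = (4+7+8+14)/4 = 33/4.
E[N | machine 2] = (2+13)/2 = 15/2.
E[N | machine 3] = (1+9)/2 = 5.
By the law of total expectation,
E[N] = (1/11)·(33/4) + (6/11)·(15/2) + (4/11)·(5) = 293/44.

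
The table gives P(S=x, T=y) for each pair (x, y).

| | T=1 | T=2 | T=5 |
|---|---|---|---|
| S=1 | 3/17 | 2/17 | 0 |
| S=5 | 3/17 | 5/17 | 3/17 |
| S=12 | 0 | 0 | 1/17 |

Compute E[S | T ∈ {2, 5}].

54/11

P(T ∈ {2, 5}) = 11/17.
Summing S·P(S=x,T=y) over the conditioning event gives 54/17.
E[S | T ∈ {2, 5}] = (54/17) / (11/17) = 54/11.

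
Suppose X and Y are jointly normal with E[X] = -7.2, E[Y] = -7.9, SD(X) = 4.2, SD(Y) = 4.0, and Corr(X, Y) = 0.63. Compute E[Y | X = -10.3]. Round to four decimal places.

For a bivariate normal, E[Y | X=x] = μ_Y + ρ·(σ_Y/σ_X)·(x − μ_X).
E[Y | X=-10.3] = -7.9 + (0.63)·(4.0/4.2)·(-10.3 − (-7.2)) = -7.9 + (0.6)·(-3.1) = -9.7600.

-9.7600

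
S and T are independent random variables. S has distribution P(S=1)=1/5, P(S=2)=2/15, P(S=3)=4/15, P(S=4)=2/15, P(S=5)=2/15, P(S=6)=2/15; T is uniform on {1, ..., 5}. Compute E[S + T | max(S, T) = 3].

P(max(S, T) = 3) = 17/75.
Summing (S+T)·P(x,y) over outcomes with max(S, T) = 3 gives 82/75.
E[S + T | max(S, T) = 3] = (82/75) / (17/75) = 82/17.

82/17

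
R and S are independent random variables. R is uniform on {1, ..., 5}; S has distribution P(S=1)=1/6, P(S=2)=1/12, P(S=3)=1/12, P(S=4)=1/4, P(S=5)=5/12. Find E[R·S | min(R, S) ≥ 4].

333/16

P(min(R, S) ≥ 4) = 4/15.
Summing RS·P(x,y) over outcomes with min(R, S) ≥ 4 gives 111/20.
E[R·S | min(R, S) ≥ 4] = (111/20) / (4/15) = 333/16.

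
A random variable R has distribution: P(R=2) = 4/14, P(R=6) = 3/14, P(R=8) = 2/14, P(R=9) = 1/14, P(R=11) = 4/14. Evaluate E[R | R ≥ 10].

P(R ≥ 10) = 2/7.
Σ over the event: 11·2/7 = 22/7.
E[R | R ≥ 10] = (22/7) / (2/7) = 11.

11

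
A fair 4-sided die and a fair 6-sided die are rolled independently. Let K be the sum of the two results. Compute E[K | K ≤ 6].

32/7

P(K ≤ 6) = 7/12.
Σ over the event: 2·1/24 + 3·1/12 + 4·1/8 + 5·1/6 + 6·1/6 = 8/3.
E[K | K ≤ 6] = (8/3) / (7/12) = 32/7.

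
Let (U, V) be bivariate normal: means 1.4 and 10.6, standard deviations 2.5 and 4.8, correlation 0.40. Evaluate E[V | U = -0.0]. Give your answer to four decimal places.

For a bivariate normal, E[V | U=x] = μ_V + ρ·(σ_V/σ_U)·(x − μ_U).
E[V | U=-0.0] = 10.6 + (0.40)·(4.8/2.5)·(-0.0 − (1.4)) = 10.6 + (0.768)·(-1.4) = 9.5248.

9.5248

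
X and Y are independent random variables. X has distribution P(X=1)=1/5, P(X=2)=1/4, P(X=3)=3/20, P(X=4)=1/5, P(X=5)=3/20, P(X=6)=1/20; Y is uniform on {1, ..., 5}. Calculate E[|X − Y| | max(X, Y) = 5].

P(max(X, Y) = 5) = 31/100.
Summing |X−Y|·P(x,y) over outcomes with max(X, Y) = 5 gives 71/100.
E[|X − Y| | max(X, Y) = 5] = (71/100) / (31/100) = 71/31.

71/31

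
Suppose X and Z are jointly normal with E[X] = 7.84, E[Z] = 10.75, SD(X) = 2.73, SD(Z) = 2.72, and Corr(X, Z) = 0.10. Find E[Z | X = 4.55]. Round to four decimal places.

10.4222

For a bivariate normal, E[Z | X=x] = μ_Z + ρ·(σ_Z/σ_X)·(x − μ_X).
E[Z | X=4.55] = 10.75 + (0.10)·(2.72/2.73)·(4.55 − (7.84)) = 10.75 + (0.099634)·(-3.29) = 10.4222.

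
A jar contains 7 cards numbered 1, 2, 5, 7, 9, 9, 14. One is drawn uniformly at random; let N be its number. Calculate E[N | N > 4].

P(N > 4) = 5/7.
Σ over the event: 5·1/7 + 7·1/7 + 9·2/7 + 14·1/7 = 44/7.
E[N | N > 4] = (44/7) / (5/7) = 44/5.

44/5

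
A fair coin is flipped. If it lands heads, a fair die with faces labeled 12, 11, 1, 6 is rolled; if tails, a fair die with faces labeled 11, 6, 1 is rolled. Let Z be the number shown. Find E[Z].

E[Z | heads] = (12+11+1+6)/4 = 15/2.
E[Z | tails] = (11+6+1)/3 = 6.
By the law of total expectation,
E[Z] = (1/2)·(15/2) + (1/2)·(6) = 27/4.

27/4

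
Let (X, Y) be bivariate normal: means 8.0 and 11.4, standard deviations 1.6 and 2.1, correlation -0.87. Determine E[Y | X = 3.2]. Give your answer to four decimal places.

E[Y | X=x] = μ_Y + ρ(σ_Y/σ_X)(x − μ_X) for jointly normal variables.
E[Y | X=3.2] = 11.4 + (-0.87)·(2.1/1.6)·(3.2 − (8.0)) = 11.4 + (-1.14187)·(-4.8) = 16.8810.

16.8810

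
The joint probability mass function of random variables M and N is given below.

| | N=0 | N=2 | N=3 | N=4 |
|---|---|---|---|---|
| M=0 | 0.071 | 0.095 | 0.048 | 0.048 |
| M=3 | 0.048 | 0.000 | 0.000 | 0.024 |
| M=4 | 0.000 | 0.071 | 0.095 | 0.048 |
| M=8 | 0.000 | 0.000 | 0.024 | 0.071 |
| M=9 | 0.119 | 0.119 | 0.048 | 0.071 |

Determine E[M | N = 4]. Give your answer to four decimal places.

5.6145

P(N = 4) = 0.262.
Σ M·P over the event = 0·(0.048) + 3·(0.024) + 4·(0.048) + 8·(0.071) + 9·(0.071) = 1.471.
E[M | N = 4] = (1.471) / (0.262) = 5.6145.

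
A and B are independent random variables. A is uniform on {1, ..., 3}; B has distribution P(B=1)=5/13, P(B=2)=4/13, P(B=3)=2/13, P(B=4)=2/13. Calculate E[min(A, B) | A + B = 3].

P(A + B = 3) = 3/13.
Summing min(A,B)·P(x,y) over outcomes with A + B = 3 gives 3/13.
E[min(A, B) | A + B = 3] = (3/13) / (3/13) = 1.

1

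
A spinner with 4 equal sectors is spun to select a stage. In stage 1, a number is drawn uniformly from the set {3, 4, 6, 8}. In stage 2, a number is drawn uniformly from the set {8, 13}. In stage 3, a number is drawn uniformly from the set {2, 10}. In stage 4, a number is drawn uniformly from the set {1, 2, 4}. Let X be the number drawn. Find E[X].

289/48

E[X | stage 1] = (3+4+6+8)/4 = 21/4.
E[X | stage 2] = (8+13)/2 = 21/2.
E[X | stage 3] = (2+10)/2 = 6.
E[X | stage 4] = (1+2+4)/3 = 7/3.
E[X] = (1/4)·(21/4) + (1/4)·(21/2) + (1/4)·(6) + (1/4)·(7/3) = 289/48.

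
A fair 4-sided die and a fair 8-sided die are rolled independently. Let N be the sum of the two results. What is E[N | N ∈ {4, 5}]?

P(N ∈ {4, 5}) = 7/32.
Σ over the event: 4·3/32 + 5·1/8 = 1.
E[N | N ∈ {4, 5}] = (1) / (7/32) = 32/7.

32/7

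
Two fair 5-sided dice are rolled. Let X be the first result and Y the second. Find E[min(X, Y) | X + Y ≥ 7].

33/10

Outcomes with X + Y ≥ 7: (2,5), (3,4), (3,5), (4,3), (4,4), (4,5), (5,2), (5,3), (5,4), (5,5), each with probability 1/25.
E[min(X, Y) | X + Y ≥ 7] = (2 + 3 + 3 + 3 + 4 + 4 + 2 + 3 + 4 + 5) / 10 = 33/10.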